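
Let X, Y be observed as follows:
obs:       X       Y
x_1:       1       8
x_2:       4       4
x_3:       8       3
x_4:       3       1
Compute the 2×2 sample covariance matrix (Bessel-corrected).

Step 1 — column means:
  mean(X) = (1 + 4 + 8 + 3) / 4 = 16/4 = 4
  mean(Y) = (8 + 4 + 3 + 1) / 4 = 16/4 = 4

Step 2 — sample covariance S[i,j] = (1/(n-1)) · Σ_k (x_{k,i} - mean_i) · (x_{k,j} - mean_j), with n-1 = 3.
  S[X,X] = ((-3)·(-3) + (0)·(0) + (4)·(4) + (-1)·(-1)) / 3 = 26/3 = 8.6667
  S[X,Y] = ((-3)·(4) + (0)·(0) + (4)·(-1) + (-1)·(-3)) / 3 = -13/3 = -4.3333
  S[Y,Y] = ((4)·(4) + (0)·(0) + (-1)·(-1) + (-3)·(-3)) / 3 = 26/3 = 8.6667

S is symmetric (S[j,i] = S[i,j]). Assembling:

S = [[8.6667, -4.3333],
 [-4.3333, 8.6667]]


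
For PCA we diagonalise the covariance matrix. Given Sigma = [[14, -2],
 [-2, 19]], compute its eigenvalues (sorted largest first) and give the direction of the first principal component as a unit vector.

Step 1 — characteristic polynomial of 2×2 Sigma:
  det(Sigma - λI) = λ² - trace · λ + det = 0.
  trace = 14 + 19 = 33, det = 14·19 - (-2)² = 262.
Step 2 — discriminant:
  Δ = trace² - 4·det = 1089 - 1048 = 41.
Step 3 — eigenvalues:
  λ = (trace ± √Δ)/2 = (33 ± 6.4031)/2,
  λ_1 = 19.7016,  λ_2 = 13.2984.

Step 4 — unit eigenvector for λ_1: solve (Sigma - λ_1 I)v = 0. First row:
  (14 - 19.7016)·v_x + (-2)·v_y = 0, i.e. (-5.7016)·v_x + (-2)·v_y = 0,
  so v ∝ (b, λ_1 - a) = (-2, 5.7016); multiply by -1 so the first entry is positive: u = (2, -5.7016).
  ||u|| = √((2)² + (-5.7016)²) = √(36.5078) ≈ 6.0422,
  v_1 = u/||u|| ≈ (0.331, -0.9436) (||v_1|| = 1).

λ_1 = 19.7016,  λ_2 = 13.2984;  v_1 ≈ (0.331, -0.9436)


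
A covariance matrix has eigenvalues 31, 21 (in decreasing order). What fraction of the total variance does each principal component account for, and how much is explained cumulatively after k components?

Step 1 — total variance = trace(Sigma) = Σ λ_i = 31 + 21 = 52.

Step 2 — fraction explained by component i = λ_i / Σ λ:
  PC1: 31/52 = 0.5962
  PC2: 21/52 = 0.4038

Step 3 — cumulative fraction after k components = (λ_1 + ... + λ_k) / Σ λ:
  k = 1: 31/52 = 0.5962
  k = 2: (31 + 21)/52 = 52/52 = 1

Summary (fraction, with percent):

explained: PC1 0.5962 (59.62%), PC2 0.4038 (40.38%);  cumulative: 0.5962, 1


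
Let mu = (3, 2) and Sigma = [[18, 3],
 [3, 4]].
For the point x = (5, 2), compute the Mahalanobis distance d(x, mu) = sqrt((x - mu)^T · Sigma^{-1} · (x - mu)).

Step 1 — centre the observation: (x - mu) = (2, 0).

Step 2 — invert Sigma. det(Sigma) = 18·4 - (3)² = 63.
  Sigma^{-1} = (1/det) · [[d, -b], [-b, a]] = [[0.0635, -0.0476],
 [-0.0476, 0.2857]].

Step 3 — form the quadratic (x - mu)^T · Sigma^{-1} · (x - mu):
  Sigma^{-1} · (x - mu) = (0.127, -0.0952).
  (x - mu)^T · [Sigma^{-1} · (x - mu)] = (2)·(0.127) + (0)·(-0.0952) = 0.254.

Step 4 — take square root: d = √(0.254) ≈ 0.504.

d(x, mu) = √(0.254) ≈ 0.504


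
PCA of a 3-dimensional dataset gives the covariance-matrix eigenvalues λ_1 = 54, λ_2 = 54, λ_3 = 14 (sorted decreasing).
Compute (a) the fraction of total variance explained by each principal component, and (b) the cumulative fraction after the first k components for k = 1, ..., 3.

Step 1 — total variance = trace(Sigma) = Σ λ_i = 54 + 54 + 14 = 122.

Step 2 — fraction explained by component i = λ_i / Σ λ:
  PC1: 54/122 = 0.4426
  PC2: 54/122 = 0.4426
  PC3: 14/122 = 0.1148

Step 3 — cumulative fraction after k components = (λ_1 + ... + λ_k) / Σ λ:
  k = 1: 54/122 = 0.4426
  k = 2: (54 + 54)/122 = 108/122 = 0.8852
  k = 3: (54 + 54 + 14)/122 = 122/122 = 1

Summary (fraction, with percent):

explained: PC1 0.4426 (44.26%), PC2 0.4426 (44.26%), PC3 0.1148 (11.48%);  cumulative: 0.4426, 0.8852, 1


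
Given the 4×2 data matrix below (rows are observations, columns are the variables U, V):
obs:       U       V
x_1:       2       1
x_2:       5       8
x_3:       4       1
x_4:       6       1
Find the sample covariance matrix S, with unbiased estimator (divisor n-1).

Step 1 — column means:
  mean(U) = (2 + 5 + 4 + 6) / 4 = 17/4 = 4.25
  mean(V) = (1 + 8 + 1 + 1) / 4 = 11/4 = 2.75

Step 2 — sample covariance S[i,j] = (1/(n-1)) · Σ_k (x_{k,i} - mean_i) · (x_{k,j} - mean_j), with n-1 = 3.
  S[U,U] = ((-2.25)·(-2.25) + (0.75)·(0.75) + (-0.25)·(-0.25) + (1.75)·(1.75)) / 3 = 8.75/3 = 2.9167
  S[U,V] = ((-2.25)·(-1.75) + (0.75)·(5.25) + (-0.25)·(-1.75) + (1.75)·(-1.75)) / 3 = 5.25/3 = 1.75
  S[V,V] = ((-1.75)·(-1.75) + (5.25)·(5.25) + (-1.75)·(-1.75) + (-1.75)·(-1.75)) / 3 = 36.75/3 = 12.25

S is symmetric (S[j,i] = S[i,j]). Assembling:

S = [[2.9167, 1.75],
 [1.75, 12.25]]


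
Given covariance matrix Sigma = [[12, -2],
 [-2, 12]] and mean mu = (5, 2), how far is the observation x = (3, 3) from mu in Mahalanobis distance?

Step 1 — centre the observation: (x - mu) = (-2, 1).

Step 2 — invert Sigma. det(Sigma) = 12·12 - (-2)² = 140.
  Sigma^{-1} = (1/det) · [[d, -b], [-b, a]] = [[0.0857, 0.0143],
 [0.0143, 0.0857]].

Step 3 — form the quadratic (x - mu)^T · Sigma^{-1} · (x - mu):
  Sigma^{-1} · (x - mu) = (-0.1571, 0.0571).
  (x - mu)^T · [Sigma^{-1} · (x - mu)] = (-2)·(-0.1571) + (1)·(0.0571) = 0.3714.

Step 4 — take square root: d = √(0.3714) ≈ 0.6094.

d(x, mu) = √(0.3714) ≈ 0.6094


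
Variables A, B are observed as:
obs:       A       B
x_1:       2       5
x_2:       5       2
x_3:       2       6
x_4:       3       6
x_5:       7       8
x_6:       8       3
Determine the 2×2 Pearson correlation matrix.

Step 1 — column means:
  mean(A) = (2 + 5 + 2 + 3 + 7 + 8) / 6 = 27/6 = 4.5
  mean(B) = (5 + 2 + 6 + 6 + 8 + 3) / 6 = 30/6 = 5

Step 2 — sample variances and covariances s[i,j] = (1/(n-1)) · Σ_k (x_{k,i} - mean_i) · (x_{k,j} - mean_j), with n-1 = 5:
  s[A,A] = ((-2.5)·(-2.5) + (0.5)·(0.5) + (-2.5)·(-2.5) + (-1.5)·(-1.5) + (2.5)·(2.5) + (3.5)·(3.5)) / 5 = 33.5/5 = 6.7
  s[A,B] = ((-2.5)·(0) + (0.5)·(-3) + (-2.5)·(1) + (-1.5)·(1) + (2.5)·(3) + (3.5)·(-2)) / 5 = -5/5 = -1
  s[B,B] = ((0)·(0) + (-3)·(-3) + (1)·(1) + (1)·(1) + (3)·(3) + (-2)·(-2)) / 5 = 24/5 = 4.8
  Sample standard deviations s_i = √(s[i,i]):
  s(A) = √(6.7) = 2.5884
  s(B) = √(4.8) = 2.1909

Step 3 — r_{ij} = s_{ij} / (s_i · s_j):
  r[A,A] = 1 (diagonal).
  r[A,B] = -1 / (2.5884 · 2.1909) = -1 / 5.671 = -0.1763
  r[B,B] = 1 (diagonal).

R is symmetric with unit diagonal. Assembling:

R = [[1, -0.1763],
 [-0.1763, 1]]


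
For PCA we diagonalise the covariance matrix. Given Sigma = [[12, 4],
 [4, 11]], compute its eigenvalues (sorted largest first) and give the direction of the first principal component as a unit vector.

Step 1 — characteristic polynomial of 2×2 Sigma:
  det(Sigma - λI) = λ² - trace · λ + det = 0.
  trace = 12 + 11 = 23, det = 12·11 - (4)² = 116.
Step 2 — discriminant:
  Δ = trace² - 4·det = 529 - 464 = 65.
Step 3 — eigenvalues:
  λ = (trace ± √Δ)/2 = (23 ± 8.0623)/2,
  λ_1 = 15.5311,  λ_2 = 7.4689.

Step 4 — unit eigenvector for λ_1: solve (Sigma - λ_1 I)v = 0. First row:
  (12 - 15.5311)·v_x + (4)·v_y = 0, i.e. (-3.5311)·v_x + (4)·v_y = 0,
  so v ∝ (b, λ_1 - a) = (4, 3.5311) = u.
  ||u|| = √((4)² + (3.5311)²) = √(28.4689) ≈ 5.3356,
  v_1 = u/||u|| ≈ (0.7497, 0.6618) (||v_1|| = 1).

λ_1 = 15.5311,  λ_2 = 7.4689;  v_1 ≈ (0.7497, 0.6618)


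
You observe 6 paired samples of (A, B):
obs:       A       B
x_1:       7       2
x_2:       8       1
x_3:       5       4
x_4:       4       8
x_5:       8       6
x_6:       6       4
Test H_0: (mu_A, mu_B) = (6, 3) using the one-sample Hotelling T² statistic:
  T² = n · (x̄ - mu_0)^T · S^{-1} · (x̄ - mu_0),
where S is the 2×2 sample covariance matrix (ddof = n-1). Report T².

Step 1 — sample mean vector:
  mean(A) = (7 + 8 + 5 + 4 + 8 + 6) / 6 = 38/6 = 6.3333
  mean(B) = (2 + 1 + 4 + 8 + 6 + 4) / 6 = 25/6 = 4.1667
  x̄ = (6.3333, 4.1667),  deviation x̄ - mu_0 = (6.3333, 4.1667) - (6, 3) = (0.3333, 1.1667).

Step 2 — sample covariance matrix, S[i,j] = (1/(n-1)) · Σ_k (x_{k,i} - mean_i) · (x_{k,j} - mean_j), divisor n-1 = 5:
  S[A,A] = ((0.6667)·(0.6667) + (1.6667)·(1.6667) + (-1.3333)·(-1.3333) + (-2.3333)·(-2.3333) + (1.6667)·(1.6667) + (-0.3333)·(-0.3333)) / 5 = 13.3333/5 = 2.6667
  S[A,B] = ((0.6667)·(-2.1667) + (1.6667)·(-3.1667) + (-1.3333)·(-0.1667) + (-2.3333)·(3.8333) + (1.6667)·(1.8333) + (-0.3333)·(-0.1667)) / 5 = -12.3333/5 = -2.4667
  S[B,B] = ((-2.1667)·(-2.1667) + (-3.1667)·(-3.1667) + (-0.1667)·(-0.1667) + (3.8333)·(3.8333) + (1.8333)·(1.8333) + (-0.1667)·(-0.1667)) / 5 = 32.8333/5 = 6.5667
  S = [[2.6667, -2.4667],
 [-2.4667, 6.5667]].

Step 3 — invert S. det(S) = 2.6667·6.5667 - (-2.4667)² = 11.4267.
  S^{-1} = (1/det) · [[d, -b], [-b, a]] = [[0.5747, 0.2159],
 [0.2159, 0.2334]].

Step 4 — quadratic form (x̄ - mu_0)^T · S^{-1} · (x̄ - mu_0):
  S^{-1} · (x̄ - mu_0) = (0.4434, 0.3442),
  (x̄ - mu_0)^T · [...] = (0.3333)·(0.4434) + (1.1667)·(0.3442) = 0.5494.

Step 5 — scale by n: T² = 6 · 0.5494 = 3.2964.

T² ≈ 3.2964


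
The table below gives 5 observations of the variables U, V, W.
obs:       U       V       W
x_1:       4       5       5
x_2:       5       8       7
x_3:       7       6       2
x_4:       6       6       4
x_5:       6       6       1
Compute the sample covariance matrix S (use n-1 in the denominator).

Step 1 — column means:
  mean(U) = (4 + 5 + 7 + 6 + 6) / 5 = 28/5 = 5.6
  mean(V) = (5 + 8 + 6 + 6 + 6) / 5 = 31/5 = 6.2
  mean(W) = (5 + 7 + 2 + 4 + 1) / 5 = 19/5 = 3.8

Step 2 — sample covariance S[i,j] = (1/(n-1)) · Σ_k (x_{k,i} - mean_i) · (x_{k,j} - mean_j), with n-1 = 4.
  S[U,U] = ((-1.6)·(-1.6) + (-0.6)·(-0.6) + (1.4)·(1.4) + (0.4)·(0.4) + (0.4)·(0.4)) / 4 = 5.2/4 = 1.3
  S[U,V] = ((-1.6)·(-1.2) + (-0.6)·(1.8) + (1.4)·(-0.2) + (0.4)·(-0.2) + (0.4)·(-0.2)) / 4 = 0.4/4 = 0.1
  S[U,W] = ((-1.6)·(1.2) + (-0.6)·(3.2) + (1.4)·(-1.8) + (0.4)·(0.2) + (0.4)·(-2.8)) / 4 = -7.4/4 = -1.85
  S[V,V] = ((-1.2)·(-1.2) + (1.8)·(1.8) + (-0.2)·(-0.2) + (-0.2)·(-0.2) + (-0.2)·(-0.2)) / 4 = 4.8/4 = 1.2
  S[V,W] = ((-1.2)·(1.2) + (1.8)·(3.2) + (-0.2)·(-1.8) + (-0.2)·(0.2) + (-0.2)·(-2.8)) / 4 = 5.2/4 = 1.3
  S[W,W] = ((1.2)·(1.2) + (3.2)·(3.2) + (-1.8)·(-1.8) + (0.2)·(0.2) + (-2.8)·(-2.8)) / 4 = 22.8/4 = 5.7

S is symmetric (S[j,i] = S[i,j]). Assembling:

S = [[1.3, 0.1, -1.85],
 [0.1, 1.2, 1.3],
 [-1.85, 1.3, 5.7]]


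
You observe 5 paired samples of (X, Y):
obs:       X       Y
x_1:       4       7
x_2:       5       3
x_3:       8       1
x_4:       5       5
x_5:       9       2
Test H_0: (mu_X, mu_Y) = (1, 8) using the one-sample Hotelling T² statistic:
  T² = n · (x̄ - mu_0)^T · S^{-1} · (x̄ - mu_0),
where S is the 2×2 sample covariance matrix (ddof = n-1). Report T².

Step 1 — sample mean vector:
  mean(X) = (4 + 5 + 8 + 5 + 9) / 5 = 31/5 = 6.2
  mean(Y) = (7 + 3 + 1 + 5 + 2) / 5 = 18/5 = 3.6
  x̄ = (6.2, 3.6),  deviation x̄ - mu_0 = (6.2, 3.6) - (1, 8) = (5.2, -4.4).

Step 2 — sample covariance matrix, S[i,j] = (1/(n-1)) · Σ_k (x_{k,i} - mean_i) · (x_{k,j} - mean_j), divisor n-1 = 4:
  S[X,X] = ((-2.2)·(-2.2) + (-1.2)·(-1.2) + (1.8)·(1.8) + (-1.2)·(-1.2) + (2.8)·(2.8)) / 4 = 18.8/4 = 4.7
  S[X,Y] = ((-2.2)·(3.4) + (-1.2)·(-0.6) + (1.8)·(-2.6) + (-1.2)·(1.4) + (2.8)·(-1.6)) / 4 = -17.6/4 = -4.4
  S[Y,Y] = ((3.4)·(3.4) + (-0.6)·(-0.6) + (-2.6)·(-2.6) + (1.4)·(1.4) + (-1.6)·(-1.6)) / 4 = 23.2/4 = 5.8
  S = [[4.7, -4.4],
 [-4.4, 5.8]].

Step 3 — invert S. det(S) = 4.7·5.8 - (-4.4)² = 7.9.
  S^{-1} = (1/det) · [[d, -b], [-b, a]] = [[0.7342, 0.557],
 [0.557, 0.5949]].

Step 4 — quadratic form (x̄ - mu_0)^T · S^{-1} · (x̄ - mu_0):
  S^{-1} · (x̄ - mu_0) = (1.3671, 0.2785),
  (x̄ - mu_0)^T · [...] = (5.2)·(1.3671) + (-4.4)·(0.2785) = 5.8835.

Step 5 — scale by n: T² = 5 · 5.8835 = 29.4177.

T² ≈ 29.4177


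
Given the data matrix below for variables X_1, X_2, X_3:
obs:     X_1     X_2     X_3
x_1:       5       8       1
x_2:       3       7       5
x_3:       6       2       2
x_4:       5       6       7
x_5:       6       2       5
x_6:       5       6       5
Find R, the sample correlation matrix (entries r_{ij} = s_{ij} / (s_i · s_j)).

Step 1 — column means:
  mean(X_1) = (5 + 3 + 6 + 5 + 6 + 5) / 6 = 30/6 = 5
  mean(X_2) = (8 + 7 + 2 + 6 + 2 + 6) / 6 = 31/6 = 5.1667
  mean(X_3) = (1 + 5 + 2 + 7 + 5 + 5) / 6 = 25/6 = 4.1667

Step 2 — sample variances and covariances s[i,j] = (1/(n-1)) · Σ_k (x_{k,i} - mean_i) · (x_{k,j} - mean_j), with n-1 = 5:
  s[X_1,X_1] = ((0)·(0) + (-2)·(-2) + (1)·(1) + (0)·(0) + (1)·(1) + (0)·(0)) / 5 = 6/5 = 1.2
  s[X_1,X_2] = ((0)·(2.8333) + (-2)·(1.8333) + (1)·(-3.1667) + (0)·(0.8333) + (1)·(-3.1667) + (0)·(0.8333)) / 5 = -10/5 = -2
  s[X_1,X_3] = ((0)·(-3.1667) + (-2)·(0.8333) + (1)·(-2.1667) + (0)·(2.8333) + (1)·(0.8333) + (0)·(0.8333)) / 5 = -3/5 = -0.6
  s[X_2,X_2] = ((2.8333)·(2.8333) + (1.8333)·(1.8333) + (-3.1667)·(-3.1667) + (0.8333)·(0.8333) + (-3.1667)·(-3.1667) + (0.8333)·(0.8333)) / 5 = 32.8333/5 = 6.5667
  s[X_2,X_3] = ((2.8333)·(-3.1667) + (1.8333)·(0.8333) + (-3.1667)·(-2.1667) + (0.8333)·(2.8333) + (-3.1667)·(0.8333) + (0.8333)·(0.8333)) / 5 = -0.1667/5 = -0.0333
  s[X_3,X_3] = ((-3.1667)·(-3.1667) + (0.8333)·(0.8333) + (-2.1667)·(-2.1667) + (2.8333)·(2.8333) + (0.8333)·(0.8333) + (0.8333)·(0.8333)) / 5 = 24.8333/5 = 4.9667
  Sample standard deviations s_i = √(s[i,i]):
  s(X_1) = √(1.2) = 1.0954
  s(X_2) = √(6.5667) = 2.5626
  s(X_3) = √(4.9667) = 2.2286

Step 3 — r_{ij} = s_{ij} / (s_i · s_j):
  r[X_1,X_1] = 1 (diagonal).
  r[X_1,X_2] = -2 / (1.0954 · 2.5626) = -2 / 2.8071 = -0.7125
  r[X_1,X_3] = -0.6 / (1.0954 · 2.2286) = -0.6 / 2.4413 = -0.2458
  r[X_2,X_2] = 1 (diagonal).
  r[X_2,X_3] = -0.0333 / (2.5626 · 2.2286) = -0.0333 / 5.7109 = -0.0058
  r[X_3,X_3] = 1 (diagonal).

R is symmetric with unit diagonal. Assembling:

R = [[1, -0.7125, -0.2458],
 [-0.7125, 1, -0.0058],
 [-0.2458, -0.0058, 1]]


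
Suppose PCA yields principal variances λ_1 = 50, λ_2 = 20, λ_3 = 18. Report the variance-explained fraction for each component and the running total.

Step 1 — total variance = trace(Sigma) = Σ λ_i = 50 + 20 + 18 = 88.

Step 2 — fraction explained by component i = λ_i / Σ λ:
  PC1: 50/88 = 0.5682
  PC2: 20/88 = 0.2273
  PC3: 18/88 = 0.2045

Step 3 — cumulative fraction after k components = (λ_1 + ... + λ_k) / Σ λ:
  k = 1: 50/88 = 0.5682
  k = 2: (50 + 20)/88 = 70/88 = 0.7955
  k = 3: (50 + 20 + 18)/88 = 88/88 = 1

Summary (fraction, with percent):

explained: PC1 0.5682 (56.82%), PC2 0.2273 (22.73%), PC3 0.2045 (20.45%);  cumulative: 0.5682, 0.7955, 1


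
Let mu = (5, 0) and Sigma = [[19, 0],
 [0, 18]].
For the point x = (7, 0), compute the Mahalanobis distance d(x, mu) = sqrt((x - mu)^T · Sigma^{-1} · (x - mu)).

Step 1 — centre the observation: (x - mu) = (2, 0).

Step 2 — invert Sigma. det(Sigma) = 19·18 - (0)² = 342.
  Sigma^{-1} = (1/det) · [[d, -b], [-b, a]] = [[0.0526, 0],
 [0, 0.0556]].

Step 3 — form the quadratic (x - mu)^T · Sigma^{-1} · (x - mu):
  Sigma^{-1} · (x - mu) = (0.1053, 0).
  (x - mu)^T · [Sigma^{-1} · (x - mu)] = (2)·(0.1053) + (0)·(0) = 0.2105.

Step 4 — take square root: d = √(0.2105) ≈ 0.4588.

d(x, mu) = √(0.2105) ≈ 0.4588


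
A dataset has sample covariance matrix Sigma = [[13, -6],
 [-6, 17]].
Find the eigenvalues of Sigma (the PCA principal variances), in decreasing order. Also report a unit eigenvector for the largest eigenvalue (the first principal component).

Step 1 — characteristic polynomial of 2×2 Sigma:
  det(Sigma - λI) = λ² - trace · λ + det = 0.
  trace = 13 + 17 = 30, det = 13·17 - (-6)² = 185.
Step 2 — discriminant:
  Δ = trace² - 4·det = 900 - 740 = 160.
Step 3 — eigenvalues:
  λ = (trace ± √Δ)/2 = (30 ± 12.6491)/2,
  λ_1 = 21.3246,  λ_2 = 8.6754.

Step 4 — unit eigenvector for λ_1: solve (Sigma - λ_1 I)v = 0. First row:
  (13 - 21.3246)·v_x + (-6)·v_y = 0, i.e. (-8.3246)·v_x + (-6)·v_y = 0,
  so v ∝ (b, λ_1 - a) = (-6, 8.3246); multiply by -1 so the first entry is positive: u = (6, -8.3246).
  ||u|| = √((6)² + (-8.3246)²) = √(105.2982) ≈ 10.2615,
  v_1 = u/||u|| ≈ (0.5847, -0.8112) (||v_1|| = 1).

λ_1 = 21.3246,  λ_2 = 8.6754;  v_1 ≈ (0.5847, -0.8112)


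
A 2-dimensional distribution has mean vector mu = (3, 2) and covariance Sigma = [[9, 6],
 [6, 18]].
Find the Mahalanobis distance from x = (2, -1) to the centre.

Step 1 — centre the observation: (x - mu) = (-1, -3).

Step 2 — invert Sigma. det(Sigma) = 9·18 - (6)² = 126.
  Sigma^{-1} = (1/det) · [[d, -b], [-b, a]] = [[0.1429, -0.0476],
 [-0.0476, 0.0714]].

Step 3 — form the quadratic (x - mu)^T · Sigma^{-1} · (x - mu):
  Sigma^{-1} · (x - mu) = (0, -0.1667).
  (x - mu)^T · [Sigma^{-1} · (x - mu)] = (-1)·(0) + (-3)·(-0.1667) = 0.5.

Step 4 — take square root: d = √(0.5) ≈ 0.7071.

d(x, mu) = √(0.5) ≈ 0.7071


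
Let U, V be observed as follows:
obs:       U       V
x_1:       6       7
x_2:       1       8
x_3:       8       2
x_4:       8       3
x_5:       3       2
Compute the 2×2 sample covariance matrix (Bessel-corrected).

Step 1 — column means:
  mean(U) = (6 + 1 + 8 + 8 + 3) / 5 = 26/5 = 5.2
  mean(V) = (7 + 8 + 2 + 3 + 2) / 5 = 22/5 = 4.4

Step 2 — sample covariance S[i,j] = (1/(n-1)) · Σ_k (x_{k,i} - mean_i) · (x_{k,j} - mean_j), with n-1 = 4.
  S[U,U] = ((0.8)·(0.8) + (-4.2)·(-4.2) + (2.8)·(2.8) + (2.8)·(2.8) + (-2.2)·(-2.2)) / 4 = 38.8/4 = 9.7
  S[U,V] = ((0.8)·(2.6) + (-4.2)·(3.6) + (2.8)·(-2.4) + (2.8)·(-1.4) + (-2.2)·(-2.4)) / 4 = -18.4/4 = -4.6
  S[V,V] = ((2.6)·(2.6) + (3.6)·(3.6) + (-2.4)·(-2.4) + (-1.4)·(-1.4) + (-2.4)·(-2.4)) / 4 = 33.2/4 = 8.3

S is symmetric (S[j,i] = S[i,j]). Assembling:

S = [[9.7, -4.6],
 [-4.6, 8.3]]


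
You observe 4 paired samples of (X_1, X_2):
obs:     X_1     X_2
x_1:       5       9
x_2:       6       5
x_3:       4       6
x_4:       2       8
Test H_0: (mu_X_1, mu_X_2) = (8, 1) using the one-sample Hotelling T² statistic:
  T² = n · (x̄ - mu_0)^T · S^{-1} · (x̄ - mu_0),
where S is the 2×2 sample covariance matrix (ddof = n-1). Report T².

Step 1 — sample mean vector:
  mean(X_1) = (5 + 6 + 4 + 2) / 4 = 17/4 = 4.25
  mean(X_2) = (9 + 5 + 6 + 8) / 4 = 28/4 = 7
  x̄ = (4.25, 7),  deviation x̄ - mu_0 = (4.25, 7) - (8, 1) = (-3.75, 6).

Step 2 — sample covariance matrix, S[i,j] = (1/(n-1)) · Σ_k (x_{k,i} - mean_i) · (x_{k,j} - mean_j), divisor n-1 = 3:
  S[X_1,X_1] = ((0.75)·(0.75) + (1.75)·(1.75) + (-0.25)·(-0.25) + (-2.25)·(-2.25)) / 3 = 8.75/3 = 2.9167
  S[X_1,X_2] = ((0.75)·(2) + (1.75)·(-2) + (-0.25)·(-1) + (-2.25)·(1)) / 3 = -4/3 = -1.3333
  S[X_2,X_2] = ((2)·(2) + (-2)·(-2) + (-1)·(-1) + (1)·(1)) / 3 = 10/3 = 3.3333
  S = [[2.9167, -1.3333],
 [-1.3333, 3.3333]].

Step 3 — invert S. det(S) = 2.9167·3.3333 - (-1.3333)² = 7.9444.
  S^{-1} = (1/det) · [[d, -b], [-b, a]] = [[0.4196, 0.1678],
 [0.1678, 0.3671]].

Step 4 — quadratic form (x̄ - mu_0)^T · S^{-1} · (x̄ - mu_0):
  S^{-1} · (x̄ - mu_0) = (-0.5664, 1.5734),
  (x̄ - mu_0)^T · [...] = (-3.75)·(-0.5664) + (6)·(1.5734) = 11.5647.

Step 5 — scale by n: T² = 4 · 11.5647 = 46.2587.

T² ≈ 46.2587


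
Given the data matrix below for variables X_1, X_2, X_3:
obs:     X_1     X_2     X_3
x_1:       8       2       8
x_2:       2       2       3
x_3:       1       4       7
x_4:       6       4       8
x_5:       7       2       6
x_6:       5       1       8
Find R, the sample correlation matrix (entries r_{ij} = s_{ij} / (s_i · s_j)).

Step 1 — column means:
  mean(X_1) = (8 + 2 + 1 + 6 + 7 + 5) / 6 = 29/6 = 4.8333
  mean(X_2) = (2 + 2 + 4 + 4 + 2 + 1) / 6 = 15/6 = 2.5
  mean(X_3) = (8 + 3 + 7 + 8 + 6 + 8) / 6 = 40/6 = 6.6667

Step 2 — sample variances and covariances s[i,j] = (1/(n-1)) · Σ_k (x_{k,i} - mean_i) · (x_{k,j} - mean_j), with n-1 = 5:
  s[X_1,X_1] = ((3.1667)·(3.1667) + (-2.8333)·(-2.8333) + (-3.8333)·(-3.8333) + (1.1667)·(1.1667) + (2.1667)·(2.1667) + (0.1667)·(0.1667)) / 5 = 38.8333/5 = 7.7667
  s[X_1,X_2] = ((3.1667)·(-0.5) + (-2.8333)·(-0.5) + (-3.8333)·(1.5) + (1.1667)·(1.5) + (2.1667)·(-0.5) + (0.1667)·(-1.5)) / 5 = -5.5/5 = -1.1
  s[X_1,X_3] = ((3.1667)·(1.3333) + (-2.8333)·(-3.6667) + (-3.8333)·(0.3333) + (1.1667)·(1.3333) + (2.1667)·(-0.6667) + (0.1667)·(1.3333)) / 5 = 13.6667/5 = 2.7333
  s[X_2,X_2] = ((-0.5)·(-0.5) + (-0.5)·(-0.5) + (1.5)·(1.5) + (1.5)·(1.5) + (-0.5)·(-0.5) + (-1.5)·(-1.5)) / 5 = 7.5/5 = 1.5
  s[X_2,X_3] = ((-0.5)·(1.3333) + (-0.5)·(-3.6667) + (1.5)·(0.3333) + (1.5)·(1.3333) + (-0.5)·(-0.6667) + (-1.5)·(1.3333)) / 5 = 2/5 = 0.4
  s[X_3,X_3] = ((1.3333)·(1.3333) + (-3.6667)·(-3.6667) + (0.3333)·(0.3333) + (1.3333)·(1.3333) + (-0.6667)·(-0.6667) + (1.3333)·(1.3333)) / 5 = 19.3333/5 = 3.8667
  Sample standard deviations s_i = √(s[i,i]):
  s(X_1) = √(7.7667) = 2.7869
  s(X_2) = √(1.5) = 1.2247
  s(X_3) = √(3.8667) = 1.9664

Step 3 — r_{ij} = s_{ij} / (s_i · s_j):
  r[X_1,X_1] = 1 (diagonal).
  r[X_1,X_2] = -1.1 / (2.7869 · 1.2247) = -1.1 / 3.4132 = -0.3223
  r[X_1,X_3] = 2.7333 / (2.7869 · 1.9664) = 2.7333 / 5.4801 = 0.4988
  r[X_2,X_2] = 1 (diagonal).
  r[X_2,X_3] = 0.4 / (1.2247 · 1.9664) = 0.4 / 2.4083 = 0.1661
  r[X_3,X_3] = 1 (diagonal).

R is symmetric with unit diagonal. Assembling:

R = [[1, -0.3223, 0.4988],
 [-0.3223, 1, 0.1661],
 [0.4988, 0.1661, 1]]


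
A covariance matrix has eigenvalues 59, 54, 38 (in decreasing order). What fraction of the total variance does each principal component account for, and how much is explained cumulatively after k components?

Step 1 — total variance = trace(Sigma) = Σ λ_i = 59 + 54 + 38 = 151.

Step 2 — fraction explained by component i = λ_i / Σ λ:
  PC1: 59/151 = 0.3907
  PC2: 54/151 = 0.3576
  PC3: 38/151 = 0.2517

Step 3 — cumulative fraction after k components = (λ_1 + ... + λ_k) / Σ λ:
  k = 1: 59/151 = 0.3907
  k = 2: (59 + 54)/151 = 113/151 = 0.7483
  k = 3: (59 + 54 + 38)/151 = 151/151 = 1

Summary (fraction, with percent):

explained: PC1 0.3907 (39.07%), PC2 0.3576 (35.76%), PC3 0.2517 (25.17%);  cumulative: 0.3907, 0.7483, 1


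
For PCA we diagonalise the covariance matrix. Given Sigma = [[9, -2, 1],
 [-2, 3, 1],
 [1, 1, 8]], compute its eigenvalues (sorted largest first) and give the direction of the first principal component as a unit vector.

Step 1 — characteristic polynomial p(λ) = det(λI - Sigma) = λ³ - tr·λ² + c_1·λ - det, where tr = trace, c_1 = sum of the principal 2×2 minors, det = det(Sigma):
  tr = 9 + 3 + 8 = 20,
  c_1 = (9·3 - (-2)²) + (9·8 - (1)²) + (3·8 - (1)²) = 23 + 71 + 23 = 117,
  det = 9·(3·8 - (1)²) - (-2)·((-2)·8 - (1)·(1)) + (1)·((-2)·(1) - 3·(1)) = 9·(23) - (-2)·(-17) + (1)·(-5) = 168.
  So p(λ) = λ³ - 20λ² + 117λ - 168.
Step 2 — look for an integer root (rational root theorem: any rational root is an integer divisor of 168). Testing λ = 8:
  p(8) = 512 - 1280 + 936 - 168 = 0  ✓
  Dividing out (λ - 8): p(λ) = (λ - 8)(λ² - 12λ + 21).
Step 3 — remaining eigenvalues from the quadratic λ² - 12λ + 21 = 0:
  Δ = 12² - 4·21 = 144 - 84 = 60,  λ = (12 ± √60)/2 = (12 ± 7.746)/2 ≈ 9.873 or 2.127.
  Sorted: λ_1 = 9.873,  λ_2 = 8,  λ_3 = 2.127  (check: sum = 20 = tr ✓).

Step 4 — unit eigenvector for λ_1 ≈ 9.873: v spans the null space of (Sigma - λ_1 I), whose rows are
  r_1 = (-0.873, -2, 1),  r_2 = (-2, -6.873, 1),  r_3 = (1, 1, -1.873).
  v is orthogonal to every row, so take v ∝ r_1 × r_2 = ((-2)·(1) - (1)·(-6.873), (1)·(-2) - (-0.873)·(1), (-0.873)·(-6.873) - (-2)·(-2)) ≈ (4.873, -1.127, 2).
  Let u = (4.873, -1.127, 2).
  ||u|| = √((4.873)² + (-1.127)² + (2)²) = √(29.0161) ≈ 5.3867,  v_1 = u/||u|| ≈ (0.9046, -0.2092, 0.3713) (||v_1|| = 1).

λ_1 = 9.873,  λ_2 = 8,  λ_3 = 2.127;  v_1 ≈ (0.9046, -0.2092, 0.3713)


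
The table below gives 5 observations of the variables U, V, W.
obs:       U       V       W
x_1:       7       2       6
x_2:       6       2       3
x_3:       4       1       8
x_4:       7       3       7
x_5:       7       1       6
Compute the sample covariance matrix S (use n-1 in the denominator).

Step 1 — column means:
  mean(U) = (7 + 6 + 4 + 7 + 7) / 5 = 31/5 = 6.2
  mean(V) = (2 + 2 + 1 + 3 + 1) / 5 = 9/5 = 1.8
  mean(W) = (6 + 3 + 8 + 7 + 6) / 5 = 30/5 = 6

Step 2 — sample covariance S[i,j] = (1/(n-1)) · Σ_k (x_{k,i} - mean_i) · (x_{k,j} - mean_j), with n-1 = 4.
  S[U,U] = ((0.8)·(0.8) + (-0.2)·(-0.2) + (-2.2)·(-2.2) + (0.8)·(0.8) + (0.8)·(0.8)) / 4 = 6.8/4 = 1.7
  S[U,V] = ((0.8)·(0.2) + (-0.2)·(0.2) + (-2.2)·(-0.8) + (0.8)·(1.2) + (0.8)·(-0.8)) / 4 = 2.2/4 = 0.55
  S[U,W] = ((0.8)·(0) + (-0.2)·(-3) + (-2.2)·(2) + (0.8)·(1) + (0.8)·(0)) / 4 = -3/4 = -0.75
  S[V,V] = ((0.2)·(0.2) + (0.2)·(0.2) + (-0.8)·(-0.8) + (1.2)·(1.2) + (-0.8)·(-0.8)) / 4 = 2.8/4 = 0.7
  S[V,W] = ((0.2)·(0) + (0.2)·(-3) + (-0.8)·(2) + (1.2)·(1) + (-0.8)·(0)) / 4 = -1/4 = -0.25
  S[W,W] = ((0)·(0) + (-3)·(-3) + (2)·(2) + (1)·(1) + (0)·(0)) / 4 = 14/4 = 3.5

S is symmetric (S[j,i] = S[i,j]). Assembling:

S = [[1.7, 0.55, -0.75],
 [0.55, 0.7, -0.25],
 [-0.75, -0.25, 3.5]]


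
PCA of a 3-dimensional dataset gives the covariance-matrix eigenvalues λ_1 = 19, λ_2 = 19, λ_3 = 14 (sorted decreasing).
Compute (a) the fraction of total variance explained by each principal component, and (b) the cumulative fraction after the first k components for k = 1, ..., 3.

Step 1 — total variance = trace(Sigma) = Σ λ_i = 19 + 19 + 14 = 52.

Step 2 — fraction explained by component i = λ_i / Σ λ:
  PC1: 19/52 = 0.3654
  PC2: 19/52 = 0.3654
  PC3: 14/52 = 0.2692

Step 3 — cumulative fraction after k components = (λ_1 + ... + λ_k) / Σ λ:
  k = 1: 19/52 = 0.3654
  k = 2: (19 + 19)/52 = 38/52 = 0.7308
  k = 3: (19 + 19 + 14)/52 = 52/52 = 1

Summary (fraction, with percent):

explained: PC1 0.3654 (36.54%), PC2 0.3654 (36.54%), PC3 0.2692 (26.92%);  cumulative: 0.3654, 0.7308, 1


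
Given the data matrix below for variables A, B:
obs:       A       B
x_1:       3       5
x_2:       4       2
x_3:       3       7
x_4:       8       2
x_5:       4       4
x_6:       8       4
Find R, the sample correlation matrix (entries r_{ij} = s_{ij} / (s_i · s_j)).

Step 1 — column means:
  mean(A) = (3 + 4 + 3 + 8 + 4 + 8) / 6 = 30/6 = 5
  mean(B) = (5 + 2 + 7 + 2 + 4 + 4) / 6 = 24/6 = 4

Step 2 — sample variances and covariances s[i,j] = (1/(n-1)) · Σ_k (x_{k,i} - mean_i) · (x_{k,j} - mean_j), with n-1 = 5:
  s[A,A] = ((-2)·(-2) + (-1)·(-1) + (-2)·(-2) + (3)·(3) + (-1)·(-1) + (3)·(3)) / 5 = 28/5 = 5.6
  s[A,B] = ((-2)·(1) + (-1)·(-2) + (-2)·(3) + (3)·(-2) + (-1)·(0) + (3)·(0)) / 5 = -12/5 = -2.4
  s[B,B] = ((1)·(1) + (-2)·(-2) + (3)·(3) + (-2)·(-2) + (0)·(0) + (0)·(0)) / 5 = 18/5 = 3.6
  Sample standard deviations s_i = √(s[i,i]):
  s(A) = √(5.6) = 2.3664
  s(B) = √(3.6) = 1.8974

Step 3 — r_{ij} = s_{ij} / (s_i · s_j):
  r[A,A] = 1 (diagonal).
  r[A,B] = -2.4 / (2.3664 · 1.8974) = -2.4 / 4.49 = -0.5345
  r[B,B] = 1 (diagonal).

R is symmetric with unit diagonal. Assembling:

R = [[1, -0.5345],
 [-0.5345, 1]]


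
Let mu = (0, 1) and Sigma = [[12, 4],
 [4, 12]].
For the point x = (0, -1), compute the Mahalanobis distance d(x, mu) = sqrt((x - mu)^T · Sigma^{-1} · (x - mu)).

Step 1 — centre the observation: (x - mu) = (0, -2).

Step 2 — invert Sigma. det(Sigma) = 12·12 - (4)² = 128.
  Sigma^{-1} = (1/det) · [[d, -b], [-b, a]] = [[0.0938, -0.0312],
 [-0.0312, 0.0938]].

Step 3 — form the quadratic (x - mu)^T · Sigma^{-1} · (x - mu):
  Sigma^{-1} · (x - mu) = (0.0625, -0.1875).
  (x - mu)^T · [Sigma^{-1} · (x - mu)] = (0)·(0.0625) + (-2)·(-0.1875) = 0.375.

Step 4 — take square root: d = √(0.375) ≈ 0.6124.

d(x, mu) = √(0.375) ≈ 0.6124


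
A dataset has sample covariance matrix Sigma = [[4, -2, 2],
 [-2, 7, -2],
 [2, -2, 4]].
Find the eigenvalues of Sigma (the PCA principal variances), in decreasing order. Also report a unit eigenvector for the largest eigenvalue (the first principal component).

Step 1 — characteristic polynomial p(λ) = det(λI - Sigma) = λ³ - tr·λ² + c_1·λ - det, where tr = trace, c_1 = sum of the principal 2×2 minors, det = det(Sigma):
  tr = 4 + 7 + 4 = 15,
  c_1 = (4·7 - (-2)²) + (4·4 - (2)²) + (7·4 - (-2)²) = 24 + 12 + 24 = 60,
  det = 4·(7·4 - (-2)²) - (-2)·((-2)·4 - (-2)·(2)) + (2)·((-2)·(-2) - 7·(2)) = 4·(24) - (-2)·(-4) + (2)·(-10) = 68.
  So p(λ) = λ³ - 15λ² + 60λ - 68.
Step 2 — look for an integer root (rational root theorem: any rational root is an integer divisor of 68). Testing λ = 2:
  p(2) = 8 - 60 + 120 - 68 = 0  ✓
  Dividing out (λ - 2): p(λ) = (λ - 2)(λ² - 13λ + 34).
Step 3 — remaining eigenvalues from the quadratic λ² - 13λ + 34 = 0:
  Δ = 13² - 4·34 = 169 - 136 = 33,  λ = (13 ± √33)/2 = (13 ± 5.7446)/2 ≈ 9.3723 or 3.6277.
  Sorted: λ_1 = 9.3723,  λ_2 = 3.6277,  λ_3 = 2  (check: sum = 15 = tr ✓).

Step 4 — unit eigenvector for λ_1 ≈ 9.3723: v spans the null space of (Sigma - λ_1 I), whose rows are
  r_1 = (-5.3723, -2, 2),  r_2 = (-2, -2.3723, -2),  r_3 = (2, -2, -5.3723).
  v is orthogonal to every row, so take v ∝ r_1 × r_2 = ((-2)·(-2) - (2)·(-2.3723), (2)·(-2) - (-5.3723)·(-2), (-5.3723)·(-2.3723) - (-2)·(-2)) ≈ (8.7446, -14.7446, 8.7446).
  Let u = (8.7446, -14.7446, 8.7446).
  ||u|| = √((8.7446)² + (-14.7446)² + (8.7446)²) = √(370.3369) ≈ 19.2441,  v_1 = u/||u|| ≈ (0.4544, -0.7662, 0.4544) (||v_1|| = 1).

λ_1 = 9.3723,  λ_2 = 3.6277,  λ_3 = 2;  v_1 ≈ (0.4544, -0.7662, 0.4544)


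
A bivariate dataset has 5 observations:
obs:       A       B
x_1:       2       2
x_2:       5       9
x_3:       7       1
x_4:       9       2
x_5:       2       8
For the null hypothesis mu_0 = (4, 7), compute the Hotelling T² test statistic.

Step 1 — sample mean vector:
  mean(A) = (2 + 5 + 7 + 9 + 2) / 5 = 25/5 = 5
  mean(B) = (2 + 9 + 1 + 2 + 8) / 5 = 22/5 = 4.4
  x̄ = (5, 4.4),  deviation x̄ - mu_0 = (5, 4.4) - (4, 7) = (1, -2.6).

Step 2 — sample covariance matrix, S[i,j] = (1/(n-1)) · Σ_k (x_{k,i} - mean_i) · (x_{k,j} - mean_j), divisor n-1 = 4:
  S[A,A] = ((-3)·(-3) + (0)·(0) + (2)·(2) + (4)·(4) + (-3)·(-3)) / 4 = 38/4 = 9.5
  S[A,B] = ((-3)·(-2.4) + (0)·(4.6) + (2)·(-3.4) + (4)·(-2.4) + (-3)·(3.6)) / 4 = -20/4 = -5
  S[B,B] = ((-2.4)·(-2.4) + (4.6)·(4.6) + (-3.4)·(-3.4) + (-2.4)·(-2.4) + (3.6)·(3.6)) / 4 = 57.2/4 = 14.3
  S = [[9.5, -5],
 [-5, 14.3]].

Step 3 — invert S. det(S) = 9.5·14.3 - (-5)² = 110.85.
  S^{-1} = (1/det) · [[d, -b], [-b, a]] = [[0.129, 0.0451],
 [0.0451, 0.0857]].

Step 4 — quadratic form (x̄ - mu_0)^T · S^{-1} · (x̄ - mu_0):
  S^{-1} · (x̄ - mu_0) = (0.0117, -0.1777),
  (x̄ - mu_0)^T · [...] = (1)·(0.0117) + (-2.6)·(-0.1777) = 0.4738.

Step 5 — scale by n: T² = 5 · 0.4738 = 2.369.

T² ≈ 2.369


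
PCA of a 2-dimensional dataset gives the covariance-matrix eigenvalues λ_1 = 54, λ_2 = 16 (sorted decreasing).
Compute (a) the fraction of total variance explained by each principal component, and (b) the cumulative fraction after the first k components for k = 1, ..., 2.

Step 1 — total variance = trace(Sigma) = Σ λ_i = 54 + 16 = 70.

Step 2 — fraction explained by component i = λ_i / Σ λ:
  PC1: 54/70 = 0.7714
  PC2: 16/70 = 0.2286

Step 3 — cumulative fraction after k components = (λ_1 + ... + λ_k) / Σ λ:
  k = 1: 54/70 = 0.7714
  k = 2: (54 + 16)/70 = 70/70 = 1

Summary (fraction, with percent):

explained: PC1 0.7714 (77.14%), PC2 0.2286 (22.86%);  cumulative: 0.7714, 1


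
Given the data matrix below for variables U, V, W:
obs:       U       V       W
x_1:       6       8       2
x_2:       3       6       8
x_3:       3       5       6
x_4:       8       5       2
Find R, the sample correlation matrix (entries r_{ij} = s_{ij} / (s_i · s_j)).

Step 1 — column means:
  mean(U) = (6 + 3 + 3 + 8) / 4 = 20/4 = 5
  mean(V) = (8 + 6 + 5 + 5) / 4 = 24/4 = 6
  mean(W) = (2 + 8 + 6 + 2) / 4 = 18/4 = 4.5

Step 2 — sample variances and covariances s[i,j] = (1/(n-1)) · Σ_k (x_{k,i} - mean_i) · (x_{k,j} - mean_j), with n-1 = 3:
  s[U,U] = ((1)·(1) + (-2)·(-2) + (-2)·(-2) + (3)·(3)) / 3 = 18/3 = 6
  s[U,V] = ((1)·(2) + (-2)·(0) + (-2)·(-1) + (3)·(-1)) / 3 = 1/3 = 0.3333
  s[U,W] = ((1)·(-2.5) + (-2)·(3.5) + (-2)·(1.5) + (3)·(-2.5)) / 3 = -20/3 = -6.6667
  s[V,V] = ((2)·(2) + (0)·(0) + (-1)·(-1) + (-1)·(-1)) / 3 = 6/3 = 2
  s[V,W] = ((2)·(-2.5) + (0)·(3.5) + (-1)·(1.5) + (-1)·(-2.5)) / 3 = -4/3 = -1.3333
  s[W,W] = ((-2.5)·(-2.5) + (3.5)·(3.5) + (1.5)·(1.5) + (-2.5)·(-2.5)) / 3 = 27/3 = 9
  Sample standard deviations s_i = √(s[i,i]):
  s(U) = √(6) = 2.4495
  s(V) = √(2) = 1.4142
  s(W) = √(9) = 3

Step 3 — r_{ij} = s_{ij} / (s_i · s_j):
  r[U,U] = 1 (diagonal).
  r[U,V] = 0.3333 / (2.4495 · 1.4142) = 0.3333 / 3.4641 = 0.0962
  r[U,W] = -6.6667 / (2.4495 · 3) = -6.6667 / 7.3485 = -0.9072
  r[V,V] = 1 (diagonal).
  r[V,W] = -1.3333 / (1.4142 · 3) = -1.3333 / 4.2426 = -0.3143
  r[W,W] = 1 (diagonal).

R is symmetric with unit diagonal. Assembling:

R = [[1, 0.0962, -0.9072],
 [0.0962, 1, -0.3143],
 [-0.9072, -0.3143, 1]]


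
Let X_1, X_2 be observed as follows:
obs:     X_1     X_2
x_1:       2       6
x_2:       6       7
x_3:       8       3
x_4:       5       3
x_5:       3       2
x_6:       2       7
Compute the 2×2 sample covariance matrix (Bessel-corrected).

Step 1 — column means:
  mean(X_1) = (2 + 6 + 8 + 5 + 3 + 2) / 6 = 26/6 = 4.3333
  mean(X_2) = (6 + 7 + 3 + 3 + 2 + 7) / 6 = 28/6 = 4.6667

Step 2 — sample covariance S[i,j] = (1/(n-1)) · Σ_k (x_{k,i} - mean_i) · (x_{k,j} - mean_j), with n-1 = 5.
  S[X_1,X_1] = ((-2.3333)·(-2.3333) + (1.6667)·(1.6667) + (3.6667)·(3.6667) + (0.6667)·(0.6667) + (-1.3333)·(-1.3333) + (-2.3333)·(-2.3333)) / 5 = 29.3333/5 = 5.8667
  S[X_1,X_2] = ((-2.3333)·(1.3333) + (1.6667)·(2.3333) + (3.6667)·(-1.6667) + (0.6667)·(-1.6667) + (-1.3333)·(-2.6667) + (-2.3333)·(2.3333)) / 5 = -8.3333/5 = -1.6667
  S[X_2,X_2] = ((1.3333)·(1.3333) + (2.3333)·(2.3333) + (-1.6667)·(-1.6667) + (-1.6667)·(-1.6667) + (-2.6667)·(-2.6667) + (2.3333)·(2.3333)) / 5 = 25.3333/5 = 5.0667

S is symmetric (S[j,i] = S[i,j]). Assembling:

S = [[5.8667, -1.6667],
 [-1.6667, 5.0667]]


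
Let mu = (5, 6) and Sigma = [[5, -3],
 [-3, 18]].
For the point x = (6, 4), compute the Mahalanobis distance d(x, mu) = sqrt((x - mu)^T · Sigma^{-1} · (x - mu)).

Step 1 — centre the observation: (x - mu) = (1, -2).

Step 2 — invert Sigma. det(Sigma) = 5·18 - (-3)² = 81.
  Sigma^{-1} = (1/det) · [[d, -b], [-b, a]] = [[0.2222, 0.037],
 [0.037, 0.0617]].

Step 3 — form the quadratic (x - mu)^T · Sigma^{-1} · (x - mu):
  Sigma^{-1} · (x - mu) = (0.1481, -0.0864).
  (x - mu)^T · [Sigma^{-1} · (x - mu)] = (1)·(0.1481) + (-2)·(-0.0864) = 0.321.

Step 4 — take square root: d = √(0.321) ≈ 0.5666.

d(x, mu) = √(0.321) ≈ 0.5666


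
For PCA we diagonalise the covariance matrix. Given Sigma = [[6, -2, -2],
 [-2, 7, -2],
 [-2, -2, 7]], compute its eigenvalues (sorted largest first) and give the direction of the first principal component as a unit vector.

Step 1 — characteristic polynomial p(λ) = det(λI - Sigma) = λ³ - tr·λ² + c_1·λ - det, where tr = trace, c_1 = sum of the principal 2×2 minors, det = det(Sigma):
  tr = 6 + 7 + 7 = 20,
  c_1 = (6·7 - (-2)²) + (6·7 - (-2)²) + (7·7 - (-2)²) = 38 + 38 + 45 = 121,
  det = 6·(7·7 - (-2)²) - (-2)·((-2)·7 - (-2)·(-2)) + (-2)·((-2)·(-2) - 7·(-2)) = 6·(45) - (-2)·(-18) + (-2)·(18) = 198.
  So p(λ) = λ³ - 20λ² + 121λ - 198.
Step 2 — look for an integer root (rational root theorem: any rational root is an integer divisor of 198). Testing λ = 9:
  p(9) = 729 - 1620 + 1089 - 198 = 0  ✓
  Dividing out (λ - 9): p(λ) = (λ - 9)(λ² - 11λ + 22).
Step 3 — remaining eigenvalues from the quadratic λ² - 11λ + 22 = 0:
  Δ = 11² - 4·22 = 121 - 88 = 33,  λ = (11 ± √33)/2 = (11 ± 5.7446)/2 ≈ 8.3723 or 2.6277.
  Sorted: λ_1 = 9,  λ_2 = 8.3723,  λ_3 = 2.6277  (check: sum = 20 = tr ✓).

Step 4 — unit eigenvector for λ_1 = 9: v spans the null space of (Sigma - λ_1 I), whose rows are
  r_1 = (-3, -2, -2),  r_2 = (-2, -2, -2),  r_3 = (-2, -2, -2).
  v is orthogonal to every row, so take v ∝ r_1 × r_2 = ((-2)·(-2) - (-2)·(-2), (-2)·(-2) - (-3)·(-2), (-3)·(-2) - (-2)·(-2)) = (0, -2, 2).
  Rescale (divide by 2; multiply by -1 so the first nonzero entry is positive): u = (0, 1, -1).
  ||u|| = √((0)² + (1)² + (-1)²) = √(2) ≈ 1.4142,  v_1 = u/||u|| ≈ (0, 0.7071, -0.7071) (||v_1|| = 1).

λ_1 = 9,  λ_2 = 8.3723,  λ_3 = 2.6277;  v_1 ≈ (0, 0.7071, -0.7071)


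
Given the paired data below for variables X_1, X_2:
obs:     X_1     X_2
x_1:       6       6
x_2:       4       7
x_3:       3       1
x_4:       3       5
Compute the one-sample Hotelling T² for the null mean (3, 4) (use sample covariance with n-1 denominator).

Step 1 — sample mean vector:
  mean(X_1) = (6 + 4 + 3 + 3) / 4 = 16/4 = 4
  mean(X_2) = (6 + 7 + 1 + 5) / 4 = 19/4 = 4.75
  x̄ = (4, 4.75),  deviation x̄ - mu_0 = (4, 4.75) - (3, 4) = (1, 0.75).

Step 2 — sample covariance matrix, S[i,j] = (1/(n-1)) · Σ_k (x_{k,i} - mean_i) · (x_{k,j} - mean_j), divisor n-1 = 3:
  S[X_1,X_1] = ((2)·(2) + (0)·(0) + (-1)·(-1) + (-1)·(-1)) / 3 = 6/3 = 2
  S[X_1,X_2] = ((2)·(1.25) + (0)·(2.25) + (-1)·(-3.75) + (-1)·(0.25)) / 3 = 6/3 = 2
  S[X_2,X_2] = ((1.25)·(1.25) + (2.25)·(2.25) + (-3.75)·(-3.75) + (0.25)·(0.25)) / 3 = 20.75/3 = 6.9167
  S = [[2, 2],
 [2, 6.9167]].

Step 3 — invert S. det(S) = 2·6.9167 - (2)² = 9.8333.
  S^{-1} = (1/det) · [[d, -b], [-b, a]] = [[0.7034, -0.2034],
 [-0.2034, 0.2034]].

Step 4 — quadratic form (x̄ - mu_0)^T · S^{-1} · (x̄ - mu_0):
  S^{-1} · (x̄ - mu_0) = (0.5508, -0.0508),
  (x̄ - mu_0)^T · [...] = (1)·(0.5508) + (0.75)·(-0.0508) = 0.5127.

Step 5 — scale by n: T² = 4 · 0.5127 = 2.0508.

T² ≈ 2.0508


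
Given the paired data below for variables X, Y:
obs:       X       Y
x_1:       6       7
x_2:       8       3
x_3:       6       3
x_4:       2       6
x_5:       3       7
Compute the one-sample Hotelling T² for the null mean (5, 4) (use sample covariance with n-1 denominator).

Step 1 — sample mean vector:
  mean(X) = (6 + 8 + 6 + 2 + 3) / 5 = 25/5 = 5
  mean(Y) = (7 + 3 + 3 + 6 + 7) / 5 = 26/5 = 5.2
  x̄ = (5, 5.2),  deviation x̄ - mu_0 = (5, 5.2) - (5, 4) = (0, 1.2).

Step 2 — sample covariance matrix, S[i,j] = (1/(n-1)) · Σ_k (x_{k,i} - mean_i) · (x_{k,j} - mean_j), divisor n-1 = 4:
  S[X,X] = ((1)·(1) + (3)·(3) + (1)·(1) + (-3)·(-3) + (-2)·(-2)) / 4 = 24/4 = 6
  S[X,Y] = ((1)·(1.8) + (3)·(-2.2) + (1)·(-2.2) + (-3)·(0.8) + (-2)·(1.8)) / 4 = -13/4 = -3.25
  S[Y,Y] = ((1.8)·(1.8) + (-2.2)·(-2.2) + (-2.2)·(-2.2) + (0.8)·(0.8) + (1.8)·(1.8)) / 4 = 16.8/4 = 4.2
  S = [[6, -3.25],
 [-3.25, 4.2]].

Step 3 — invert S. det(S) = 6·4.2 - (-3.25)² = 14.6375.
  S^{-1} = (1/det) · [[d, -b], [-b, a]] = [[0.2869, 0.222],
 [0.222, 0.4099]].

Step 4 — quadratic form (x̄ - mu_0)^T · S^{-1} · (x̄ - mu_0):
  S^{-1} · (x̄ - mu_0) = (0.2664, 0.4919),
  (x̄ - mu_0)^T · [...] = (0)·(0.2664) + (1.2)·(0.4919) = 0.5903.

Step 5 — scale by n: T² = 5 · 0.5903 = 2.9513.

T² ≈ 2.9513


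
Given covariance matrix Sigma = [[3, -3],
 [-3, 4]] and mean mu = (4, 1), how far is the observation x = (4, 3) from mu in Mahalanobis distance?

Step 1 — centre the observation: (x - mu) = (0, 2).

Step 2 — invert Sigma. det(Sigma) = 3·4 - (-3)² = 3.
  Sigma^{-1} = (1/det) · [[d, -b], [-b, a]] = [[1.3333, 1],
 [1, 1]].

Step 3 — form the quadratic (x - mu)^T · Sigma^{-1} · (x - mu):
  Sigma^{-1} · (x - mu) = (2, 2).
  (x - mu)^T · [Sigma^{-1} · (x - mu)] = (0)·(2) + (2)·(2) = 4.

Step 4 — take square root: d = √(4) ≈ 2.

d(x, mu) = √(4) ≈ 2


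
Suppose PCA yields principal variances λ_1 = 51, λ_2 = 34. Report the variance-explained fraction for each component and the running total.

Step 1 — total variance = trace(Sigma) = Σ λ_i = 51 + 34 = 85.

Step 2 — fraction explained by component i = λ_i / Σ λ:
  PC1: 51/85 = 0.6
  PC2: 34/85 = 0.4

Step 3 — cumulative fraction after k components = (λ_1 + ... + λ_k) / Σ λ:
  k = 1: 51/85 = 0.6
  k = 2: (51 + 34)/85 = 85/85 = 1

Summary (fraction, with percent):

explained: PC1 0.6 (60%), PC2 0.4 (40%);  cumulative: 0.6, 1
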